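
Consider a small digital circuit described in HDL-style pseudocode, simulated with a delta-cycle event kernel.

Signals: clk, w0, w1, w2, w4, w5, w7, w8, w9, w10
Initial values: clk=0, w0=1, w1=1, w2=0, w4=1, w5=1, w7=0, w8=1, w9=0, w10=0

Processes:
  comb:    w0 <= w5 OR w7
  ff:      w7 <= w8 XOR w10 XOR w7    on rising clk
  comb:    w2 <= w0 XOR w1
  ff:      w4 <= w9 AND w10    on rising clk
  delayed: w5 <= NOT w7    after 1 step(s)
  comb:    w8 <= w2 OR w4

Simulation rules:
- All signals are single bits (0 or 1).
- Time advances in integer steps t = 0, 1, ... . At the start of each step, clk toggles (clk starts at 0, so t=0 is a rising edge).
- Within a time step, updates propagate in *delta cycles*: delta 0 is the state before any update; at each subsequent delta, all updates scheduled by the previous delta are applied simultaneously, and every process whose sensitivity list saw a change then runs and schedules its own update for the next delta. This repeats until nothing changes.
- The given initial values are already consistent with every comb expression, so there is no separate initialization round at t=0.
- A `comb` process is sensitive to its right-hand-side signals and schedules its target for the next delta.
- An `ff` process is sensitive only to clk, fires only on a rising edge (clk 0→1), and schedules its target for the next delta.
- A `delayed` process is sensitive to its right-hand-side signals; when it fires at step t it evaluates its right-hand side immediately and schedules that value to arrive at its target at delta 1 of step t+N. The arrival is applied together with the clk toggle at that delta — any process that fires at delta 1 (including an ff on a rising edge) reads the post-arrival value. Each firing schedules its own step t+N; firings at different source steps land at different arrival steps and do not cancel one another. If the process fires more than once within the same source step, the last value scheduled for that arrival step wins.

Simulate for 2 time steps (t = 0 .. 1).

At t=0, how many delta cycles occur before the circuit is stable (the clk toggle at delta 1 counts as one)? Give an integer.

3

t=0 Δ0: clk=0 w8=1 w7=0 w2=0 w1=1 w9=0 w5=1 w4=1 w10=0 w0=1
  Δ1: clk:0→1
  Δ2: w7:0→1, w4:1→0
  Δ3: w8:1→0
  (3Δ to stable)
t=1 Δ0: clk=1 w8=0 w7=1 w2=0 w1=1 w9=0 w5=1 w4=0 w10=0 w0=1
  Δ1: clk:1→0, w5:1→0
  (1Δ to stable)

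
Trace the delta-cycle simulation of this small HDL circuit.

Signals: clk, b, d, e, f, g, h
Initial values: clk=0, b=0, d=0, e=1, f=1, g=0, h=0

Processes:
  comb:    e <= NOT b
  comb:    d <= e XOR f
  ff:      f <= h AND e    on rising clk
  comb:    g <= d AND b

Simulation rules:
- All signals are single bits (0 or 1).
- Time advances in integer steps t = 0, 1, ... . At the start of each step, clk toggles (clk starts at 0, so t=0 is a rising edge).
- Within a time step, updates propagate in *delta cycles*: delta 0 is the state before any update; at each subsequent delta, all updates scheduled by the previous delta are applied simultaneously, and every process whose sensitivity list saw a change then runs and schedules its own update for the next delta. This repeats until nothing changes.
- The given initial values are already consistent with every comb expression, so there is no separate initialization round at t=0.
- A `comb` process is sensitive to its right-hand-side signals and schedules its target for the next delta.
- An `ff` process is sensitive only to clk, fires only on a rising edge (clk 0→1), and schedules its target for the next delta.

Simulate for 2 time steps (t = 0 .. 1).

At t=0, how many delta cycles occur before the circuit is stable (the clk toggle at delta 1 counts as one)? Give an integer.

3

t0.Δ0 clk=0 h=0 d=0 f=1 e=1 g=0 b=0
t0.Δ1 clk=1 h=0 d=0 f=1 e=1 g=0 b=0
t0.Δ2 clk=1 h=0 d=0 f=0 e=1 g=0 b=0
t0.Δ3 clk=1 h=0 d=1 f=0 e=1 g=0 b=0
t1.Δ0 clk=1 h=0 d=1 f=0 e=1 g=0 b=0
t1.Δ1 clk=0 h=0 d=1 f=0 e=1 g=0 b=0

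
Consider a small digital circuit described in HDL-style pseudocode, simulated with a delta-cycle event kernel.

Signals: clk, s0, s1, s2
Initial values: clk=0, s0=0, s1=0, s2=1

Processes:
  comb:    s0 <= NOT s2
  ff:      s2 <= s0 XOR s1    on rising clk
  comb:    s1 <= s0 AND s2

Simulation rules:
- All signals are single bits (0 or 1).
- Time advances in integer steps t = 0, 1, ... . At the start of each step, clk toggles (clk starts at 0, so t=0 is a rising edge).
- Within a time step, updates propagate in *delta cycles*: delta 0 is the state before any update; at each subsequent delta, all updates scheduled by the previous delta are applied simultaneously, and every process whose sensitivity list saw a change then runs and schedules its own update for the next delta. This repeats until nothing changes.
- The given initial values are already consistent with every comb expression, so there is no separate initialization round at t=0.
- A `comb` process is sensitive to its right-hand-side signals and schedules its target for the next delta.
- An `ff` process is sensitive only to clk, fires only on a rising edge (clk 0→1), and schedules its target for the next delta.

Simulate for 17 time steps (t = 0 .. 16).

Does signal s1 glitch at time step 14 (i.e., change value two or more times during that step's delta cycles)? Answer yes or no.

t=0 Δ0: s1=0 clk=0 s2=1 s0=0
  Δ1: clk:0→1
  Δ2: s2:1→0
  Δ3: s0:0→1
  (3Δ to stable)
t=1 Δ0: s1=0 clk=1 s2=0 s0=1
  Δ1: clk:1→0
  (1Δ to stable)
t=2 Δ0: s1=0 clk=0 s2=0 s0=1
  Δ1: clk:0→1
  Δ2: s2:0→1
  Δ3: s1:0→1, s0:1→0
  Δ4: s1:1→0
  (4Δ to stable)
t=3 Δ0: s1=0 clk=1 s2=1 s0=0
  Δ1: clk:1→0
  (1Δ to stable)
t=4 Δ0: s1=0 clk=0 s2=1 s0=0
  Δ1: clk:0→1
  Δ2: s2:1→0
  Δ3: s0:0→1
  (3Δ to stable)
t=5 Δ0: s1=0 clk=1 s2=0 s0=1
  Δ1: clk:1→0
  (1Δ to stable)
t=6 Δ0: s1=0 clk=0 s2=0 s0=1
  Δ1: clk:0→1
  Δ2: s2:0→1
  Δ3: s1:0→1, s0:1→0
  Δ4: s1:1→0
  (4Δ to stable)
t=7 Δ0: s1=0 clk=1 s2=1 s0=0
  Δ1: clk:1→0
  (1Δ to stable)
t=8 Δ0: s1=0 clk=0 s2=1 s0=0
  Δ1: clk:0→1
  Δ2: s2:1→0
  Δ3: s0:0→1
  (3Δ to stable)
t=9 Δ0: s1=0 clk=1 s2=0 s0=1
  Δ1: clk:1→0
  (1Δ to stable)
t=10 Δ0: s1=0 clk=0 s2=0 s0=1
  Δ1: clk:0→1
  Δ2: s2:0→1
  Δ3: s1:0→1, s0:1→0
  Δ4: s1:1→0
  (4Δ to stable)
t=11 Δ0: s1=0 clk=1 s2=1 s0=0
  Δ1: clk:1→0
  (1Δ to stable)
t=12 Δ0: s1=0 clk=0 s2=1 s0=0
  Δ1: clk:0→1
  Δ2: s2:1→0
  Δ3: s0:0→1
  (3Δ to stable)
t=13 Δ0: s1=0 clk=1 s2=0 s0=1
  Δ1: clk:1→0
  (1Δ to stable)
t=14 Δ0: s1=0 clk=0 s2=0 s0=1
  Δ1: clk:0→1
  Δ2: s2:0→1
  Δ3: s1:0→1, s0:1→0
  Δ4: s1:1→0
  (4Δ to stable)
t=15 Δ0: s1=0 clk=1 s2=1 s0=0
  Δ1: clk:1→0
  (1Δ to stable)
t=16 Δ0: s1=0 clk=0 s2=1 s0=0
  Δ1: clk:0→1
  Δ2: s2:1→0
  Δ3: s0:0→1
  (3Δ to stable)

yes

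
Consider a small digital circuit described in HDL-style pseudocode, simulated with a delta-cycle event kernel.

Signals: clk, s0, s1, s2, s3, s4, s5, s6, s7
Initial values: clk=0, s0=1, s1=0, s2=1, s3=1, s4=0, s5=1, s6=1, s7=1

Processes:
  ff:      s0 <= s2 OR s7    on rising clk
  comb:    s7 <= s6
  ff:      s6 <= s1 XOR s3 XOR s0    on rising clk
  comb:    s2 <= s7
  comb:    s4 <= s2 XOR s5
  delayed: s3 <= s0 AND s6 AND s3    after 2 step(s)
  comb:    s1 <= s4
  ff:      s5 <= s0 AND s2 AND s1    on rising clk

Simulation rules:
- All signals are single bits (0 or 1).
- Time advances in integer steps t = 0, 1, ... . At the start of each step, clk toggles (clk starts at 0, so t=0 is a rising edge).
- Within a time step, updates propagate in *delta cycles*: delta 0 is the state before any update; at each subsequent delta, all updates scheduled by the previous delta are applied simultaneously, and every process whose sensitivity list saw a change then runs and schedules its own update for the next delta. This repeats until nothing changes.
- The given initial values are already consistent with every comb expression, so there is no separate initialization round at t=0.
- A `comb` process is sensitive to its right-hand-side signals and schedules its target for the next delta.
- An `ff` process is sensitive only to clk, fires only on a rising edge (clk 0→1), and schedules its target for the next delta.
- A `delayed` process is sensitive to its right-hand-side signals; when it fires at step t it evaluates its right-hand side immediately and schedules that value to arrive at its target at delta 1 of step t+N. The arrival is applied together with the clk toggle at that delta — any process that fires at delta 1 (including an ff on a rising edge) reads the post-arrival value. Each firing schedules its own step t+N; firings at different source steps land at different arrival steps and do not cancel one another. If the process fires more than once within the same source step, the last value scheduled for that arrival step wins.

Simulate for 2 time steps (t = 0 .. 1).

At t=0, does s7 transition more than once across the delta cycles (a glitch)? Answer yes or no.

t0.Δ0 s2=1 s7=1 s6=1 s3=1 s5=1 s0=1 s1=0 s4=0 clk=0
t0.Δ1 s2=1 s7=1 s6=1 s3=1 s5=1 s0=1 s1=0 s4=0 clk=1
t0.Δ2 s2=1 s7=1 s6=0 s3=1 s5=0 s0=1 s1=0 s4=0 clk=1
t0.Δ3 s2=1 s7=0 s6=0 s3=1 s5=0 s0=1 s1=0 s4=1 clk=1
t0.Δ4 s2=0 s7=0 s6=0 s3=1 s5=0 s0=1 s1=1 s4=1 clk=1
t0.Δ5 s2=0 s7=0 s6=0 s3=1 s5=0 s0=1 s1=1 s4=0 clk=1
t0.Δ6 s2=0 s7=0 s6=0 s3=1 s5=0 s0=1 s1=0 s4=0 clk=1
t1.Δ0 s2=0 s7=0 s6=0 s3=1 s5=0 s0=1 s1=0 s4=0 clk=1
t1.Δ1 s2=0 s7=0 s6=0 s3=1 s5=0 s0=1 s1=0 s4=0 clk=0

no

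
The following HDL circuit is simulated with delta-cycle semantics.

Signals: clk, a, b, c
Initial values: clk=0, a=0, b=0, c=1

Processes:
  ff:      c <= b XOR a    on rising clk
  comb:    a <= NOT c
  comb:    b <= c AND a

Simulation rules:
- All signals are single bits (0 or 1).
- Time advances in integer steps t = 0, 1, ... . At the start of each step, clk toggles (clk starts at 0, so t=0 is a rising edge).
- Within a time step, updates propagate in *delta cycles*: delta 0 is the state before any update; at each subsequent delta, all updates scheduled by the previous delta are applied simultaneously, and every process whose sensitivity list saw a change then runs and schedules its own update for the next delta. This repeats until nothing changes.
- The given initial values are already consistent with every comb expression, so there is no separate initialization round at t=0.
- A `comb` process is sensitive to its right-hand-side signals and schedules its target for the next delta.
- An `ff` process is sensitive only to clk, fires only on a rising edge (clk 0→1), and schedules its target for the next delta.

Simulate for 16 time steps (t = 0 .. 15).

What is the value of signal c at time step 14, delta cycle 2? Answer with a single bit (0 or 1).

1

t0.Δ0 clk=0 a=0 c=1 b=0
t0.Δ1 clk=1 a=0 c=1 b=0
t0.Δ2 clk=1 a=0 c=0 b=0
t0.Δ3 clk=1 a=1 c=0 b=0
t1.Δ0 clk=1 a=1 c=0 b=0
t1.Δ1 clk=0 a=1 c=0 b=0
t2.Δ0 clk=0 a=1 c=0 b=0
t2.Δ1 clk=1 a=1 c=0 b=0
t2.Δ2 clk=1 a=1 c=1 b=0
t2.Δ3 clk=1 a=0 c=1 b=1
t2.Δ4 clk=1 a=0 c=1 b=0
t3.Δ0 clk=1 a=0 c=1 b=0
t3.Δ1 clk=0 a=0 c=1 b=0
t4.Δ0 clk=0 a=0 c=1 b=0
t4.Δ1 clk=1 a=0 c=1 b=0
t4.Δ2 clk=1 a=0 c=0 b=0
t4.Δ3 clk=1 a=1 c=0 b=0
t5.Δ0 clk=1 a=1 c=0 b=0
t5.Δ1 clk=0 a=1 c=0 b=0
t6.Δ0 clk=0 a=1 c=0 b=0
t6.Δ1 clk=1 a=1 c=0 b=0
t6.Δ2 clk=1 a=1 c=1 b=0
t6.Δ3 clk=1 a=0 c=1 b=1
t6.Δ4 clk=1 a=0 c=1 b=0
t7.Δ0 clk=1 a=0 c=1 b=0
t7.Δ1 clk=0 a=0 c=1 b=0
t8.Δ0 clk=0 a=0 c=1 b=0
t8.Δ1 clk=1 a=0 c=1 b=0
t8.Δ2 clk=1 a=0 c=0 b=0
t8.Δ3 clk=1 a=1 c=0 b=0
t9.Δ0 clk=1 a=1 c=0 b=0
t9.Δ1 clk=0 a=1 c=0 b=0
t10.Δ0 clk=0 a=1 c=0 b=0
t10.Δ1 clk=1 a=1 c=0 b=0
t10.Δ2 clk=1 a=1 c=1 b=0
t10.Δ3 clk=1 a=0 c=1 b=1
t10.Δ4 clk=1 a=0 c=1 b=0
t11.Δ0 clk=1 a=0 c=1 b=0
t11.Δ1 clk=0 a=0 c=1 b=0
t12.Δ0 clk=0 a=0 c=1 b=0
t12.Δ1 clk=1 a=0 c=1 b=0
t12.Δ2 clk=1 a=0 c=0 b=0
t12.Δ3 clk=1 a=1 c=0 b=0
t13.Δ0 clk=1 a=1 c=0 b=0
t13.Δ1 clk=0 a=1 c=0 b=0
t14.Δ0 clk=0 a=1 c=0 b=0
t14.Δ1 clk=1 a=1 c=0 b=0
t14.Δ2 clk=1 a=1 c=1 b=0
t14.Δ3 clk=1 a=0 c=1 b=1
t14.Δ4 clk=1 a=0 c=1 b=0
t15.Δ0 clk=1 a=0 c=1 b=0
t15.Δ1 clk=0 a=0 c=1 b=0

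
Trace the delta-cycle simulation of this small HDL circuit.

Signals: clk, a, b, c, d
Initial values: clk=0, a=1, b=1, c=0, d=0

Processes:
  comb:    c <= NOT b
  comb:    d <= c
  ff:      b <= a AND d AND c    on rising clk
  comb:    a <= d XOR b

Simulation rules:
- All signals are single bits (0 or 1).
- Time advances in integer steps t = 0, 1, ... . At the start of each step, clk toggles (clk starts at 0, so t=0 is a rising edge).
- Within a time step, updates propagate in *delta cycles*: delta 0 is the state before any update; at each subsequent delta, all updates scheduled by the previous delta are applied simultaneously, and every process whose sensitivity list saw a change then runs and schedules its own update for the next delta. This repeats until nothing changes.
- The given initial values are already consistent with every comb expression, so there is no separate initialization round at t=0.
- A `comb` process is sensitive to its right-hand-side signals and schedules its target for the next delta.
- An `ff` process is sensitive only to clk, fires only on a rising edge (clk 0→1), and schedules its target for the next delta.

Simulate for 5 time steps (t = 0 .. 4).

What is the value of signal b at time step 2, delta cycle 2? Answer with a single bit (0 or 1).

1

t=0 Δ0: clk=0 d=0 b=1 a=1 c=0
  Δ1: clk:0→1
  Δ2: b:1→0
  Δ3: a:1→0, c:0→1
  Δ4: d:0→1
  Δ5: a:0→1
  (5Δ to stable)
t=1 Δ0: clk=1 d=1 b=0 a=1 c=1
  Δ1: clk:1→0
  (1Δ to stable)
t=2 Δ0: clk=0 d=1 b=0 a=1 c=1
  Δ1: clk:0→1
  Δ2: b:0→1
  Δ3: a:1→0, c:1→0
  Δ4: d:1→0
  Δ5: a:0→1
  (5Δ to stable)
t=3 Δ0: clk=1 d=0 b=1 a=1 c=0
  Δ1: clk:1→0
  (1Δ to stable)
t=4 Δ0: clk=0 d=0 b=1 a=1 c=0
  Δ1: clk:0→1
  Δ2: b:1→0
  Δ3: a:1→0, c:0→1
  Δ4: d:0→1
  Δ5: a:0→1
  (5Δ to stable)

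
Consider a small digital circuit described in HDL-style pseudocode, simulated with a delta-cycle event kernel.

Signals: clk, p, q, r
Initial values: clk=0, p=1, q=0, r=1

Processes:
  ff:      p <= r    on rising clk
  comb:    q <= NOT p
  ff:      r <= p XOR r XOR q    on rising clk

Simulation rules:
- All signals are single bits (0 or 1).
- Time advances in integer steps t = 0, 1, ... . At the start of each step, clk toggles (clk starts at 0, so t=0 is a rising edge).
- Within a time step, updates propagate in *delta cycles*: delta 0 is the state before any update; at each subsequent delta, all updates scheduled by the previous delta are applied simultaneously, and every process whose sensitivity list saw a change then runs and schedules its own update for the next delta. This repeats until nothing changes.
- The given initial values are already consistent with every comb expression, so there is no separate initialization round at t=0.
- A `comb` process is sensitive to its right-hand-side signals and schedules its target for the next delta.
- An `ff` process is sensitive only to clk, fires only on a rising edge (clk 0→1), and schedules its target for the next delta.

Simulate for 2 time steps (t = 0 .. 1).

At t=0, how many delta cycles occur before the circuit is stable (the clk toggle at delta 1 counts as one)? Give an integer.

2

[bits: q,r,clk,p]
t=0: Δ0=0101 Δ1=0111 Δ2=0011 | 2Δ
t=1: Δ0=0011 Δ1=0001 | 1Δ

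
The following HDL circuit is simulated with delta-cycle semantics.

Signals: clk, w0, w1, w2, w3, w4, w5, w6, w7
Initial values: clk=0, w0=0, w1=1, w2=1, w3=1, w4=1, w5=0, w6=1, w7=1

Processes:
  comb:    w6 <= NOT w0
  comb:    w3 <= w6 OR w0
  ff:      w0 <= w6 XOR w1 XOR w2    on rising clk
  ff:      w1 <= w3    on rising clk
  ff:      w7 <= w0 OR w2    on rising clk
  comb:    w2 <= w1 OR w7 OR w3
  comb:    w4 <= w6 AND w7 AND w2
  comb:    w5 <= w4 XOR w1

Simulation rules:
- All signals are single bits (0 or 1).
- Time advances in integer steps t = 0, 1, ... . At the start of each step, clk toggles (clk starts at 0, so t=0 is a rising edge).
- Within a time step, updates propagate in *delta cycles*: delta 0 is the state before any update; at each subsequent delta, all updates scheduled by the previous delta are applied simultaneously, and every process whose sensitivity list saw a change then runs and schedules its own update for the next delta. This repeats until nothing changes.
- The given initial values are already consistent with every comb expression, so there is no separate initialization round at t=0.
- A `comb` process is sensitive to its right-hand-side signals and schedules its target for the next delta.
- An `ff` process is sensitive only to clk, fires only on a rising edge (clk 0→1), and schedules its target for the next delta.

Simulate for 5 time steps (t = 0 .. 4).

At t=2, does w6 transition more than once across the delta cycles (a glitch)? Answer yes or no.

no

[bits: w2,w5,w7,w1,clk,w3,w6,w4,w0]
t=0: Δ0=101101110 Δ1=101111110 Δ2=101111111 Δ3=101111011 Δ4=101111001 Δ5=111111001 | 5Δ
t=1: Δ0=111111001 Δ1=111101001 | 1Δ
t=2: Δ0=111101001 Δ1=111111001 Δ2=111111000 Δ3=111110100 Δ4=111111110 Δ5=101111110 | 5Δ
t=3: Δ0=101111110 Δ1=101101110 | 1Δ
t=4: Δ0=101101110 Δ1=101111110 Δ2=101111111 Δ3=101111011 Δ4=101111001 Δ5=111111001 | 5Δ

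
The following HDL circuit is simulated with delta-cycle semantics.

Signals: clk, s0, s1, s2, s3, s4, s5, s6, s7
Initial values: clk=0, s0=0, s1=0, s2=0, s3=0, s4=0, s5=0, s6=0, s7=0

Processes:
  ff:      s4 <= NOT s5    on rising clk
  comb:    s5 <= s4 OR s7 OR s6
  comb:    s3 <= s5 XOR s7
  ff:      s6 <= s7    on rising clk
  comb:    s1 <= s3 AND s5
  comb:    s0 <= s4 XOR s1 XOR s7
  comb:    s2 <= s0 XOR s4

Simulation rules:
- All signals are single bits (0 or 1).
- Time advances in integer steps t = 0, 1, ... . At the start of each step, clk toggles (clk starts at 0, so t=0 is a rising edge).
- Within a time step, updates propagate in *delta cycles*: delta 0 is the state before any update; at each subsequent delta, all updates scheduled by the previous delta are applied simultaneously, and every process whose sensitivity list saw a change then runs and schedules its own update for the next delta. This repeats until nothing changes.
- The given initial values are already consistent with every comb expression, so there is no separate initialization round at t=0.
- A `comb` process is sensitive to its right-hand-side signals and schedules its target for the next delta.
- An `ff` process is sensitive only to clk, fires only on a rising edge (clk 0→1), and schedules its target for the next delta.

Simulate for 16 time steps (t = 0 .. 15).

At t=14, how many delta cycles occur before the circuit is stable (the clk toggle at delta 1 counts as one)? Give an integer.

6

[bits: clk,s3,s6,s2,s5,s7,s4,s1,s0]
t=0: Δ0=000000000 Δ1=100000000 Δ2=100000100 Δ3=100110101 Δ4=110010101 Δ5=110010111 Δ6=110010110 Δ7=110110110 | 7Δ
t=1: Δ0=110110110 Δ1=010110110 | 1Δ
t=2: Δ0=010110110 Δ1=110110110 Δ2=110110010 Δ3=110000011 Δ4=100100001 Δ5=100100000 Δ6=100000000 | 6Δ
t=3: Δ0=100000000 Δ1=000000000 | 1Δ
t=4: Δ0=000000000 Δ1=100000000 Δ2=100000100 Δ3=100110101 Δ4=110010101 Δ5=110010111 Δ6=110010110 Δ7=110110110 | 7Δ
t=5: Δ0=110110110 Δ1=010110110 | 1Δ
t=6: Δ0=010110110 Δ1=110110110 Δ2=110110010 Δ3=110000011 Δ4=100100001 Δ5=100100000 Δ6=100000000 | 6Δ
t=7: Δ0=100000000 Δ1=000000000 | 1Δ
t=8: Δ0=000000000 Δ1=100000000 Δ2=100000100 Δ3=100110101 Δ4=110010101 Δ5=110010111 Δ6=110010110 Δ7=110110110 | 7Δ
t=9: Δ0=110110110 Δ1=010110110 | 1Δ
t=10: Δ0=010110110 Δ1=110110110 Δ2=110110010 Δ3=110000011 Δ4=100100001 Δ5=100100000 Δ6=100000000 | 6Δ
t=11: Δ0=100000000 Δ1=000000000 | 1Δ
t=12: Δ0=000000000 Δ1=100000000 Δ2=100000100 Δ3=100110101 Δ4=110010101 Δ5=110010111 Δ6=110010110 Δ7=110110110 | 7Δ
t=13: Δ0=110110110 Δ1=010110110 | 1Δ
t=14: Δ0=010110110 Δ1=110110110 Δ2=110110010 Δ3=110000011 Δ4=100100001 Δ5=100100000 Δ6=100000000 | 6Δ
t=15: Δ0=100000000 Δ1=000000000 | 1Δ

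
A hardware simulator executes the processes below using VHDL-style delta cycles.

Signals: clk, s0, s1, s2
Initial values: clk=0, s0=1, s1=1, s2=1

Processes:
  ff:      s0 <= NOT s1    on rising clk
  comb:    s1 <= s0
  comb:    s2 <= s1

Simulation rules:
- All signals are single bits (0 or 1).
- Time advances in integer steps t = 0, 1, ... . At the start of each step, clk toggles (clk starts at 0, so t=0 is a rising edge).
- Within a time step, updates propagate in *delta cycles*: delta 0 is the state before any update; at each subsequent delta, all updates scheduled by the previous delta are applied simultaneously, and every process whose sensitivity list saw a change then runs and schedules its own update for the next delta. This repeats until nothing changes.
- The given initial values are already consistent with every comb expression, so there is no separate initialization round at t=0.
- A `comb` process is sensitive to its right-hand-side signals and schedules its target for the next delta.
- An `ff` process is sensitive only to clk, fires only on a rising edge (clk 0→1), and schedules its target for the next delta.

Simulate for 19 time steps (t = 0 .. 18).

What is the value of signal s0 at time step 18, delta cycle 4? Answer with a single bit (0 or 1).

1

t=0 Δ0: s2=1 s0=1 s1=1 clk=0
  Δ1: clk:0→1
  Δ2: s0:1→0
  Δ3: s1:1→0
  Δ4: s2:1→0
  (4Δ to stable)
t=1 Δ0: s2=0 s0=0 s1=0 clk=1
  Δ1: clk:1→0
  (1Δ to stable)
t=2 Δ0: s2=0 s0=0 s1=0 clk=0
  Δ1: clk:0→1
  Δ2: s0:0→1
  Δ3: s1:0→1
  Δ4: s2:0→1
  (4Δ to stable)
t=3 Δ0: s2=1 s0=1 s1=1 clk=1
  Δ1: clk:1→0
  (1Δ to stable)
t=4 Δ0: s2=1 s0=1 s1=1 clk=0
  Δ1: clk:0→1
  Δ2: s0:1→0
  Δ3: s1:1→0
  Δ4: s2:1→0
  (4Δ to stable)
t=5 Δ0: s2=0 s0=0 s1=0 clk=1
  Δ1: clk:1→0
  (1Δ to stable)
t=6 Δ0: s2=0 s0=0 s1=0 clk=0
  Δ1: clk:0→1
  Δ2: s0:0→1
  Δ3: s1:0→1
  Δ4: s2:0→1
  (4Δ to stable)
t=7 Δ0: s2=1 s0=1 s1=1 clk=1
  Δ1: clk:1→0
  (1Δ to stable)
t=8 Δ0: s2=1 s0=1 s1=1 clk=0
  Δ1: clk:0→1
  Δ2: s0:1→0
  Δ3: s1:1→0
  Δ4: s2:1→0
  (4Δ to stable)
t=9 Δ0: s2=0 s0=0 s1=0 clk=1
  Δ1: clk:1→0
  (1Δ to stable)
t=10 Δ0: s2=0 s0=0 s1=0 clk=0
  Δ1: clk:0→1
  Δ2: s0:0→1
  Δ3: s1:0→1
  Δ4: s2:0→1
  (4Δ to stable)
t=11 Δ0: s2=1 s0=1 s1=1 clk=1
  Δ1: clk:1→0
  (1Δ to stable)
t=12 Δ0: s2=1 s0=1 s1=1 clk=0
  Δ1: clk:0→1
  Δ2: s0:1→0
  Δ3: s1:1→0
  Δ4: s2:1→0
  (4Δ to stable)
t=13 Δ0: s2=0 s0=0 s1=0 clk=1
  Δ1: clk:1→0
  (1Δ to stable)
t=14 Δ0: s2=0 s0=0 s1=0 clk=0
  Δ1: clk:0→1
  Δ2: s0:0→1
  Δ3: s1:0→1
  Δ4: s2:0→1
  (4Δ to stable)
t=15 Δ0: s2=1 s0=1 s1=1 clk=1
  Δ1: clk:1→0
  (1Δ to stable)
t=16 Δ0: s2=1 s0=1 s1=1 clk=0
  Δ1: clk:0→1
  Δ2: s0:1→0
  Δ3: s1:1→0
  Δ4: s2:1→0
  (4Δ to stable)
t=17 Δ0: s2=0 s0=0 s1=0 clk=1
  Δ1: clk:1→0
  (1Δ to stable)
t=18 Δ0: s2=0 s0=0 s1=0 clk=0
  Δ1: clk:0→1
  Δ2: s0:0→1
  Δ3: s1:0→1
  Δ4: s2:0→1
  (4Δ to stable)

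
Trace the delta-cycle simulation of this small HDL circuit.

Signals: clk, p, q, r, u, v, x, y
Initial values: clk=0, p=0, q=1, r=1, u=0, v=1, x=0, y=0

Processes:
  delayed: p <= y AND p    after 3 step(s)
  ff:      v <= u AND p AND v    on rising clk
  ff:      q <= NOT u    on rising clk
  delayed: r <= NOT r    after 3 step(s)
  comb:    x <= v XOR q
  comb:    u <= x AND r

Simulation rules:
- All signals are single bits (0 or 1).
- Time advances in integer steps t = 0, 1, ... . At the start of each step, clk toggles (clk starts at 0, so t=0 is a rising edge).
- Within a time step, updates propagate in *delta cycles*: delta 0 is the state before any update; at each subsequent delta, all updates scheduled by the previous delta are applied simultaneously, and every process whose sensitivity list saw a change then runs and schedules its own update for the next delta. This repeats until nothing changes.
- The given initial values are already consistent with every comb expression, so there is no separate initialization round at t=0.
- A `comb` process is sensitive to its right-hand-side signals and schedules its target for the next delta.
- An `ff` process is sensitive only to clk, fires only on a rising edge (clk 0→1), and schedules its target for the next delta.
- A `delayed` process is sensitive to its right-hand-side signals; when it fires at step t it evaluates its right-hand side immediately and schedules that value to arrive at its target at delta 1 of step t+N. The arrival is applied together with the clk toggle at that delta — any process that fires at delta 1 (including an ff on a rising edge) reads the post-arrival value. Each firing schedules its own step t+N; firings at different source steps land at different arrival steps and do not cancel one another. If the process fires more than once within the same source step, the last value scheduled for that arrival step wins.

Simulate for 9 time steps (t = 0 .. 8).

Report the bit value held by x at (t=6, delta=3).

t=0 Δ0: y=0 v=1 p=0 x=0 q=1 r=1 clk=0 u=0
  Δ1: clk:0→1
  Δ2: v:1→0
  Δ3: x:0→1
  Δ4: u:0→1
  (4Δ to stable)
t=1 Δ0: y=0 v=0 p=0 x=1 q=1 r=1 clk=1 u=1
  Δ1: clk:1→0
  (1Δ to stable)
t=2 Δ0: y=0 v=0 p=0 x=1 q=1 r=1 clk=0 u=1
  Δ1: clk:0→1
  Δ2: q:1→0
  Δ3: x:1→0
  Δ4: u:1→0
  (4Δ to stable)
t=3 Δ0: y=0 v=0 p=0 x=0 q=0 r=1 clk=1 u=0
  Δ1: clk:1→0
  (1Δ to stable)
t=4 Δ0: y=0 v=0 p=0 x=0 q=0 r=1 clk=0 u=0
  Δ1: clk:0→1
  Δ2: q:0→1
  Δ3: x:0→1
  Δ4: u:0→1
  (4Δ to stable)
t=5 Δ0: y=0 v=0 p=0 x=1 q=1 r=1 clk=1 u=1
  Δ1: clk:1→0
  (1Δ to stable)
t=6 Δ0: y=0 v=0 p=0 x=1 q=1 r=1 clk=0 u=1
  Δ1: clk:0→1
  Δ2: q:1→0
  Δ3: x:1→0
  Δ4: u:1→0
  (4Δ to stable)
t=7 Δ0: y=0 v=0 p=0 x=0 q=0 r=1 clk=1 u=0
  Δ1: clk:1→0
  (1Δ to stable)
t=8 Δ0: y=0 v=0 p=0 x=0 q=0 r=1 clk=0 u=0
  Δ1: clk:0→1
  Δ2: q:0→1
  Δ3: x:0→1
  Δ4: u:0→1
  (4Δ to stable)

0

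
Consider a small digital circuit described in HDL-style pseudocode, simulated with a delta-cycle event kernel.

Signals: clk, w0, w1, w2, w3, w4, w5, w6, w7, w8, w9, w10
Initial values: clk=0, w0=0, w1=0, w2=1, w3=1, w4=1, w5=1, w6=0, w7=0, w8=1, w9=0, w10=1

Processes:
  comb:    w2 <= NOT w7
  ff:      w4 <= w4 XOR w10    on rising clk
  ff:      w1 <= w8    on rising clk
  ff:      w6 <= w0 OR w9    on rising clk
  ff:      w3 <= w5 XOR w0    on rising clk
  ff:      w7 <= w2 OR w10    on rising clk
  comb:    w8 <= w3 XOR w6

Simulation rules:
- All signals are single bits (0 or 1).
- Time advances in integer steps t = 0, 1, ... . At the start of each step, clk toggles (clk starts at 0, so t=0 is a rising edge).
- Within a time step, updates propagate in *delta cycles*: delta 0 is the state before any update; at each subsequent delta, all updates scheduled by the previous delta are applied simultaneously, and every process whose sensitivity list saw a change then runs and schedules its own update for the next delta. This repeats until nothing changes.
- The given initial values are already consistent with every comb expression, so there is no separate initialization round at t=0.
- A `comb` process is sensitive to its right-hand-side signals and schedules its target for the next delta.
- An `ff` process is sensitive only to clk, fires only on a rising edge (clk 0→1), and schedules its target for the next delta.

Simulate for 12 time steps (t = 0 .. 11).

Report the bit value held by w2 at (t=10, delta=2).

0

t=0 Δ0: w7=0 w6=0 w0=0 w1=0 w2=1 clk=0 w8=1 w9=0 w10=1 w4=1 w3=1 w5=1
  Δ1: clk:0→1
  Δ2: w7:0→1, w1:0→1, w4:1→0
  Δ3: w2:1→0
  (3Δ to stable)
t=1 Δ0: w7=1 w6=0 w0=0 w1=1 w2=0 clk=1 w8=1 w9=0 w10=1 w4=0 w3=1 w5=1
  Δ1: clk:1→0
  (1Δ to stable)
t=2 Δ0: w7=1 w6=0 w0=0 w1=1 w2=0 clk=0 w8=1 w9=0 w10=1 w4=0 w3=1 w5=1
  Δ1: clk:0→1
  Δ2: w4:0→1
  (2Δ to stable)
t=3 Δ0: w7=1 w6=0 w0=0 w1=1 w2=0 clk=1 w8=1 w9=0 w10=1 w4=1 w3=1 w5=1
  Δ1: clk:1→0
  (1Δ to stable)
t=4 Δ0: w7=1 w6=0 w0=0 w1=1 w2=0 clk=0 w8=1 w9=0 w10=1 w4=1 w3=1 w5=1
  Δ1: clk:0→1
  Δ2: w4:1→0
  (2Δ to stable)
t=5 Δ0: w7=1 w6=0 w0=0 w1=1 w2=0 clk=1 w8=1 w9=0 w10=1 w4=0 w3=1 w5=1
  Δ1: clk:1→0
  (1Δ to stable)
t=6 Δ0: w7=1 w6=0 w0=0 w1=1 w2=0 clk=0 w8=1 w9=0 w10=1 w4=0 w3=1 w5=1
  Δ1: clk:0→1
  Δ2: w4:0→1
  (2Δ to stable)
t=7 Δ0: w7=1 w6=0 w0=0 w1=1 w2=0 clk=1 w8=1 w9=0 w10=1 w4=1 w3=1 w5=1
  Δ1: clk:1→0
  (1Δ to stable)
t=8 Δ0: w7=1 w6=0 w0=0 w1=1 w2=0 clk=0 w8=1 w9=0 w10=1 w4=1 w3=1 w5=1
  Δ1: clk:0→1
  Δ2: w4:1→0
  (2Δ to stable)
t=9 Δ0: w7=1 w6=0 w0=0 w1=1 w2=0 clk=1 w8=1 w9=0 w10=1 w4=0 w3=1 w5=1
  Δ1: clk:1→0
  (1Δ to stable)
t=10 Δ0: w7=1 w6=0 w0=0 w1=1 w2=0 clk=0 w8=1 w9=0 w10=1 w4=0 w3=1 w5=1
  Δ1: clk:0→1
  Δ2: w4:0→1
  (2Δ to stable)
t=11 Δ0: w7=1 w6=0 w0=0 w1=1 w2=0 clk=1 w8=1 w9=0 w10=1 w4=1 w3=1 w5=1
  Δ1: clk:1→0
  (1Δ to stable)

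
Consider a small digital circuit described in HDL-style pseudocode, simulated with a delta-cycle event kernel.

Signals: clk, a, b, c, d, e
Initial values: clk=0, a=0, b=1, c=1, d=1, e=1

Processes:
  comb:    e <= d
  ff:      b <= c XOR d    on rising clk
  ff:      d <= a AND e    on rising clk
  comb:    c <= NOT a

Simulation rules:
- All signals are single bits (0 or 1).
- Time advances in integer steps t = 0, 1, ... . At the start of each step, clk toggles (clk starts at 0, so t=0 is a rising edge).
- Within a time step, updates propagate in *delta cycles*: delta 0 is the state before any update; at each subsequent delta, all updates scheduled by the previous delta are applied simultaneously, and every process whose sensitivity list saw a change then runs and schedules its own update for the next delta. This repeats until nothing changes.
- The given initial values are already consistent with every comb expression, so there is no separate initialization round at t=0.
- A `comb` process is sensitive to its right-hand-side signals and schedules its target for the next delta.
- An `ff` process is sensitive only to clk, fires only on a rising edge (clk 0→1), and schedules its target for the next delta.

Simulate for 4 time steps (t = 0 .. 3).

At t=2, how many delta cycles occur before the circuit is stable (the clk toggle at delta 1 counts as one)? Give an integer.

t0.Δ0 e=1 a=0 clk=0 b=1 c=1 d=1
t0.Δ1 e=1 a=0 clk=1 b=1 c=1 d=1
t0.Δ2 e=1 a=0 clk=1 b=0 c=1 d=0
t0.Δ3 e=0 a=0 clk=1 b=0 c=1 d=0
t1.Δ0 e=0 a=0 clk=1 b=0 c=1 d=0
t1.Δ1 e=0 a=0 clk=0 b=0 c=1 d=0
t2.Δ0 e=0 a=0 clk=0 b=0 c=1 d=0
t2.Δ1 e=0 a=0 clk=1 b=0 c=1 d=0
t2.Δ2 e=0 a=0 clk=1 b=1 c=1 d=0
t3.Δ0 e=0 a=0 clk=1 b=1 c=1 d=0
t3.Δ1 e=0 a=0 clk=0 b=1 c=1 d=0

2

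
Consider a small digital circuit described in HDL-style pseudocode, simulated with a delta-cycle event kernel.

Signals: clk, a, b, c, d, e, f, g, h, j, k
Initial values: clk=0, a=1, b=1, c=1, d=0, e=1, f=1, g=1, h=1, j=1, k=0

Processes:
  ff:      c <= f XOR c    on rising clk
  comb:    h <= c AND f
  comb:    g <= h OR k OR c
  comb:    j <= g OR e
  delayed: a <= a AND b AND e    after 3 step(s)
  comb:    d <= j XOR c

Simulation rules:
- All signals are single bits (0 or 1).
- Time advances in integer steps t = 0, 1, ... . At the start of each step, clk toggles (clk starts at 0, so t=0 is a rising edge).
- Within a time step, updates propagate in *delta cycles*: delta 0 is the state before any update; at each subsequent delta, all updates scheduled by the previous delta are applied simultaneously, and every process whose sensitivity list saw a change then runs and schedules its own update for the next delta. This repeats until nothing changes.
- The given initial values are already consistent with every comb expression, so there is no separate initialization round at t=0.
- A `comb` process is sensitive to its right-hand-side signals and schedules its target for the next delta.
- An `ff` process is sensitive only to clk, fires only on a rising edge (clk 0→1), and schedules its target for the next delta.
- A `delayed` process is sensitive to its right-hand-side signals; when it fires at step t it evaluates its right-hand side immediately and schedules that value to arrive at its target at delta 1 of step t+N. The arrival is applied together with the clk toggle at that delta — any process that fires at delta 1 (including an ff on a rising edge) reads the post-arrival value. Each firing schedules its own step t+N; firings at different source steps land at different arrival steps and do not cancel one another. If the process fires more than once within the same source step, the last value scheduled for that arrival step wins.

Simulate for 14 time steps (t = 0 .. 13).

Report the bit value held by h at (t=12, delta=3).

0

t0.Δ0 clk=0 h=1 f=1 a=1 g=1 j=1 d=0 b=1 k=0 c=1 e=1
t0.Δ1 clk=1 h=1 f=1 a=1 g=1 j=1 d=0 b=1 k=0 c=1 e=1
t0.Δ2 clk=1 h=1 f=1 a=1 g=1 j=1 d=0 b=1 k=0 c=0 e=1
t0.Δ3 clk=1 h=0 f=1 a=1 g=1 j=1 d=1 b=1 k=0 c=0 e=1
t0.Δ4 clk=1 h=0 f=1 a=1 g=0 j=1 d=1 b=1 k=0 c=0 e=1
t1.Δ0 clk=1 h=0 f=1 a=1 g=0 j=1 d=1 b=1 k=0 c=0 e=1
t1.Δ1 clk=0 h=0 f=1 a=1 g=0 j=1 d=1 b=1 k=0 c=0 e=1
t2.Δ0 clk=0 h=0 f=1 a=1 g=0 j=1 d=1 b=1 k=0 c=0 e=1
t2.Δ1 clk=1 h=0 f=1 a=1 g=0 j=1 d=1 b=1 k=0 c=0 e=1
t2.Δ2 clk=1 h=0 f=1 a=1 g=0 j=1 d=1 b=1 k=0 c=1 e=1
t2.Δ3 clk=1 h=1 f=1 a=1 g=1 j=1 d=0 b=1 k=0 c=1 e=1
t3.Δ0 clk=1 h=1 f=1 a=1 g=1 j=1 d=0 b=1 k=0 c=1 e=1
t3.Δ1 clk=0 h=1 f=1 a=1 g=1 j=1 d=0 b=1 k=0 c=1 e=1
t4.Δ0 clk=0 h=1 f=1 a=1 g=1 j=1 d=0 b=1 k=0 c=1 e=1
t4.Δ1 clk=1 h=1 f=1 a=1 g=1 j=1 d=0 b=1 k=0 c=1 e=1
t4.Δ2 clk=1 h=1 f=1 a=1 g=1 j=1 d=0 b=1 k=0 c=0 e=1
t4.Δ3 clk=1 h=0 f=1 a=1 g=1 j=1 d=1 b=1 k=0 c=0 e=1
t4.Δ4 clk=1 h=0 f=1 a=1 g=0 j=1 d=1 b=1 k=0 c=0 e=1
t5.Δ0 clk=1 h=0 f=1 a=1 g=0 j=1 d=1 b=1 k=0 c=0 e=1
t5.Δ1 clk=0 h=0 f=1 a=1 g=0 j=1 d=1 b=1 k=0 c=0 e=1
t6.Δ0 clk=0 h=0 f=1 a=1 g=0 j=1 d=1 b=1 k=0 c=0 e=1
t6.Δ1 clk=1 h=0 f=1 a=1 g=0 j=1 d=1 b=1 k=0 c=0 e=1
t6.Δ2 clk=1 h=0 f=1 a=1 g=0 j=1 d=1 b=1 k=0 c=1 e=1
t6.Δ3 clk=1 h=1 f=1 a=1 g=1 j=1 d=0 b=1 k=0 c=1 e=1
t7.Δ0 clk=1 h=1 f=1 a=1 g=1 j=1 d=0 b=1 k=0 c=1 e=1
t7.Δ1 clk=0 h=1 f=1 a=1 g=1 j=1 d=0 b=1 k=0 c=1 e=1
t8.Δ0 clk=0 h=1 f=1 a=1 g=1 j=1 d=0 b=1 k=0 c=1 e=1
t8.Δ1 clk=1 h=1 f=1 a=1 g=1 j=1 d=0 b=1 k=0 c=1 e=1
t8.Δ2 clk=1 h=1 f=1 a=1 g=1 j=1 d=0 b=1 k=0 c=0 e=1
t8.Δ3 clk=1 h=0 f=1 a=1 g=1 j=1 d=1 b=1 k=0 c=0 e=1
t8.Δ4 clk=1 h=0 f=1 a=1 g=0 j=1 d=1 b=1 k=0 c=0 e=1
t9.Δ0 clk=1 h=0 f=1 a=1 g=0 j=1 d=1 b=1 k=0 c=0 e=1
t9.Δ1 clk=0 h=0 f=1 a=1 g=0 j=1 d=1 b=1 k=0 c=0 e=1
t10.Δ0 clk=0 h=0 f=1 a=1 g=0 j=1 d=1 b=1 k=0 c=0 e=1
t10.Δ1 clk=1 h=0 f=1 a=1 g=0 j=1 d=1 b=1 k=0 c=0 e=1
t10.Δ2 clk=1 h=0 f=1 a=1 g=0 j=1 d=1 b=1 k=0 c=1 e=1
t10.Δ3 clk=1 h=1 f=1 a=1 g=1 j=1 d=0 b=1 k=0 c=1 e=1
t11.Δ0 clk=1 h=1 f=1 a=1 g=1 j=1 d=0 b=1 k=0 c=1 e=1
t11.Δ1 clk=0 h=1 f=1 a=1 g=1 j=1 d=0 b=1 k=0 c=1 e=1
t12.Δ0 clk=0 h=1 f=1 a=1 g=1 j=1 d=0 b=1 k=0 c=1 e=1
t12.Δ1 clk=1 h=1 f=1 a=1 g=1 j=1 d=0 b=1 k=0 c=1 e=1
t12.Δ2 clk=1 h=1 f=1 a=1 g=1 j=1 d=0 b=1 k=0 c=0 e=1
t12.Δ3 clk=1 h=0 f=1 a=1 g=1 j=1 d=1 b=1 k=0 c=0 e=1
t12.Δ4 clk=1 h=0 f=1 a=1 g=0 j=1 d=1 b=1 k=0 c=0 e=1
t13.Δ0 clk=1 h=0 f=1 a=1 g=0 j=1 d=1 b=1 k=0 c=0 e=1
t13.Δ1 clk=0 h=0 f=1 a=1 g=0 j=1 d=1 b=1 k=0 c=0 e=1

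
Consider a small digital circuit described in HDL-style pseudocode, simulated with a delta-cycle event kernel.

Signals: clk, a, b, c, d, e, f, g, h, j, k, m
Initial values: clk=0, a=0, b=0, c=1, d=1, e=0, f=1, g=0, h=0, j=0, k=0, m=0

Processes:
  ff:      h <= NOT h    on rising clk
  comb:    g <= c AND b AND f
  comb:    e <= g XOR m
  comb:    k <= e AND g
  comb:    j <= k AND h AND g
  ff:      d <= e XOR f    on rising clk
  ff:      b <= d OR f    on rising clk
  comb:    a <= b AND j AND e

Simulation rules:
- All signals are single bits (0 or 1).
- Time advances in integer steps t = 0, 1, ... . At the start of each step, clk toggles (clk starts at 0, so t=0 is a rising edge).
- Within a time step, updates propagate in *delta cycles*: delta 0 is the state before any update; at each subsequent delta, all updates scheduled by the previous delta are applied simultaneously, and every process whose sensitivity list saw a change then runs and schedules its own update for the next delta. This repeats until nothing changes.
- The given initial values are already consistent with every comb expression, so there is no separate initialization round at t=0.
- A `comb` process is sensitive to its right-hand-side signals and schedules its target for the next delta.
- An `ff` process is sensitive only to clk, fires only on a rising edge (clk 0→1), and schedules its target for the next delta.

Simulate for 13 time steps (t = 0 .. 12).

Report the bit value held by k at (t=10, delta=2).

1

t0.Δ0 f=1 a=0 j=0 k=0 c=1 g=0 b=0 h=0 clk=0 e=0 d=1 m=0
t0.Δ1 f=1 a=0 j=0 k=0 c=1 g=0 b=0 h=0 clk=1 e=0 d=1 m=0
t0.Δ2 f=1 a=0 j=0 k=0 c=1 g=0 b=1 h=1 clk=1 e=0 d=1 m=0
t0.Δ3 f=1 a=0 j=0 k=0 c=1 g=1 b=1 h=1 clk=1 e=0 d=1 m=0
t0.Δ4 f=1 a=0 j=0 k=0 c=1 g=1 b=1 h=1 clk=1 e=1 d=1 m=0
t0.Δ5 f=1 a=0 j=0 k=1 c=1 g=1 b=1 h=1 clk=1 e=1 d=1 m=0
t0.Δ6 f=1 a=0 j=1 k=1 c=1 g=1 b=1 h=1 clk=1 e=1 d=1 m=0
t0.Δ7 f=1 a=1 j=1 k=1 c=1 g=1 b=1 h=1 clk=1 e=1 d=1 m=0
t1.Δ0 f=1 a=1 j=1 k=1 c=1 g=1 b=1 h=1 clk=1 e=1 d=1 m=0
t1.Δ1 f=1 a=1 j=1 k=1 c=1 g=1 b=1 h=1 clk=0 e=1 d=1 m=0
t2.Δ0 f=1 a=1 j=1 k=1 c=1 g=1 b=1 h=1 clk=0 e=1 d=1 m=0
t2.Δ1 f=1 a=1 j=1 k=1 c=1 g=1 b=1 h=1 clk=1 e=1 d=1 m=0
t2.Δ2 f=1 a=1 j=1 k=1 c=1 g=1 b=1 h=0 clk=1 e=1 d=0 m=0
t2.Δ3 f=1 a=1 j=0 k=1 c=1 g=1 b=1 h=0 clk=1 e=1 d=0 m=0
t2.Δ4 f=1 a=0 j=0 k=1 c=1 g=1 b=1 h=0 clk=1 e=1 d=0 m=0
t3.Δ0 f=1 a=0 j=0 k=1 c=1 g=1 b=1 h=0 clk=1 e=1 d=0 m=0
t3.Δ1 f=1 a=0 j=0 k=1 c=1 g=1 b=1 h=0 clk=0 e=1 d=0 m=0
t4.Δ0 f=1 a=0 j=0 k=1 c=1 g=1 b=1 h=0 clk=0 e=1 d=0 m=0
t4.Δ1 f=1 a=0 j=0 k=1 c=1 g=1 b=1 h=0 clk=1 e=1 d=0 m=0
t4.Δ2 f=1 a=0 j=0 k=1 c=1 g=1 b=1 h=1 clk=1 e=1 d=0 m=0
t4.Δ3 f=1 a=0 j=1 k=1 c=1 g=1 b=1 h=1 clk=1 e=1 d=0 m=0
t4.Δ4 f=1 a=1 j=1 k=1 c=1 g=1 b=1 h=1 clk=1 e=1 d=0 m=0
t5.Δ0 f=1 a=1 j=1 k=1 c=1 g=1 b=1 h=1 clk=1 e=1 d=0 m=0
t5.Δ1 f=1 a=1 j=1 k=1 c=1 g=1 b=1 h=1 clk=0 e=1 d=0 m=0
t6.Δ0 f=1 a=1 j=1 k=1 c=1 g=1 b=1 h=1 clk=0 e=1 d=0 m=0
t6.Δ1 f=1 a=1 j=1 k=1 c=1 g=1 b=1 h=1 clk=1 e=1 d=0 m=0
t6.Δ2 f=1 a=1 j=1 k=1 c=1 g=1 b=1 h=0 clk=1 e=1 d=0 m=0
t6.Δ3 f=1 a=1 j=0 k=1 c=1 g=1 b=1 h=0 clk=1 e=1 d=0 m=0
t6.Δ4 f=1 a=0 j=0 k=1 c=1 g=1 b=1 h=0 clk=1 e=1 d=0 m=0
t7.Δ0 f=1 a=0 j=0 k=1 c=1 g=1 b=1 h=0 clk=1 e=1 d=0 m=0
t7.Δ1 f=1 a=0 j=0 k=1 c=1 g=1 b=1 h=0 clk=0 e=1 d=0 m=0
t8.Δ0 f=1 a=0 j=0 k=1 c=1 g=1 b=1 h=0 clk=0 e=1 d=0 m=0
t8.Δ1 f=1 a=0 j=0 k=1 c=1 g=1 b=1 h=0 clk=1 e=1 d=0 m=0
t8.Δ2 f=1 a=0 j=0 k=1 c=1 g=1 b=1 h=1 clk=1 e=1 d=0 m=0
t8.Δ3 f=1 a=0 j=1 k=1 c=1 g=1 b=1 h=1 clk=1 e=1 d=0 m=0
t8.Δ4 f=1 a=1 j=1 k=1 c=1 g=1 b=1 h=1 clk=1 e=1 d=0 m=0
t9.Δ0 f=1 a=1 j=1 k=1 c=1 g=1 b=1 h=1 clk=1 e=1 d=0 m=0
t9.Δ1 f=1 a=1 j=1 k=1 c=1 g=1 b=1 h=1 clk=0 e=1 d=0 m=0
t10.Δ0 f=1 a=1 j=1 k=1 c=1 g=1 b=1 h=1 clk=0 e=1 d=0 m=0
t10.Δ1 f=1 a=1 j=1 k=1 c=1 g=1 b=1 h=1 clk=1 e=1 d=0 m=0
t10.Δ2 f=1 a=1 j=1 k=1 c=1 g=1 b=1 h=0 clk=1 e=1 d=0 m=0
t10.Δ3 f=1 a=1 j=0 k=1 c=1 g=1 b=1 h=0 clk=1 e=1 d=0 m=0
t10.Δ4 f=1 a=0 j=0 k=1 c=1 g=1 b=1 h=0 clk=1 e=1 d=0 m=0
t11.Δ0 f=1 a=0 j=0 k=1 c=1 g=1 b=1 h=0 clk=1 e=1 d=0 m=0
t11.Δ1 f=1 a=0 j=0 k=1 c=1 g=1 b=1 h=0 clk=0 e=1 d=0 m=0
t12.Δ0 f=1 a=0 j=0 k=1 c=1 g=1 b=1 h=0 clk=0 e=1 d=0 m=0
t12.Δ1 f=1 a=0 j=0 k=1 c=1 g=1 b=1 h=0 clk=1 e=1 d=0 m=0
t12.Δ2 f=1 a=0 j=0 k=1 c=1 g=1 b=1 h=1 clk=1 e=1 d=0 m=0
t12.Δ3 f=1 a=0 j=1 k=1 c=1 g=1 b=1 h=1 clk=1 e=1 d=0 m=0
t12.Δ4 f=1 a=1 j=1 k=1 c=1 g=1 b=1 h=1 clk=1 e=1 d=0 m=0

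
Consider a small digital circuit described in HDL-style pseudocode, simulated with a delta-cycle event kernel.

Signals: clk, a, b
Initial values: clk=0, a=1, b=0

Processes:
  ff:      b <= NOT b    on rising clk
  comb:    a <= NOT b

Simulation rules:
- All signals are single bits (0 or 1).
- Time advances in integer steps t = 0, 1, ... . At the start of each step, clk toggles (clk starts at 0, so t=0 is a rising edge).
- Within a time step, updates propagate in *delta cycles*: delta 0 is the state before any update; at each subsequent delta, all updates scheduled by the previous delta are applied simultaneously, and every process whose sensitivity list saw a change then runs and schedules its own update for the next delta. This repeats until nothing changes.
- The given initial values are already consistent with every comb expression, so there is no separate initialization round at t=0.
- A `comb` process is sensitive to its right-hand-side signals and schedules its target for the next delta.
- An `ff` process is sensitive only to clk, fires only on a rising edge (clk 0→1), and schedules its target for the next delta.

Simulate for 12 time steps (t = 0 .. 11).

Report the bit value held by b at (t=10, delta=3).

[bits: b,a,clk]
t=0: Δ0=010 Δ1=011 Δ2=111 Δ3=101 | 3Δ
t=1: Δ0=101 Δ1=100 | 1Δ
t=2: Δ0=100 Δ1=101 Δ2=001 Δ3=011 | 3Δ
t=3: Δ0=011 Δ1=010 | 1Δ
t=4: Δ0=010 Δ1=011 Δ2=111 Δ3=101 | 3Δ
t=5: Δ0=101 Δ1=100 | 1Δ
t=6: Δ0=100 Δ1=101 Δ2=001 Δ3=011 | 3Δ
t=7: Δ0=011 Δ1=010 | 1Δ
t=8: Δ0=010 Δ1=011 Δ2=111 Δ3=101 | 3Δ
t=9: Δ0=101 Δ1=100 | 1Δ
t=10: Δ0=100 Δ1=101 Δ2=001 Δ3=011 | 3Δ
t=11: Δ0=011 Δ1=010 | 1Δ

0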